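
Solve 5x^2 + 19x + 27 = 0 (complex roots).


disc = 19^2 - 4*5*27 = 361 - 540 = -179
sqrt(|disc|) = sqrt(179) = 13.3791
Real part = -19/(2*5) = -1.9000
Imag part = 13.3791/(2*5) = 1.3379

-1.9000 ± 1.3379i


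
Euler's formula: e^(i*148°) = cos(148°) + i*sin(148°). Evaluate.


cos(148°) = -0.8480
sin(148°) = 0.5299

e^(i*148°) = -0.8480 + 0.5299i


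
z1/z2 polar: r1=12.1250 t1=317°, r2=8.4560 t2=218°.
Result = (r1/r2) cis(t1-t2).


r = 12.1250 / 8.4560 = 1.4339
theta = 317° - 218° = 99° = 99° (mod 360)

1.4339 cis(99°)


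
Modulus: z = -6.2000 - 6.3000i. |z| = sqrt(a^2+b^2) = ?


|z| = sqrt((-6.2)^2 + (-6.3)^2) = sqrt(38.44 + 39.69) = sqrt(78.13) = 8.8391

|z| = 8.8391


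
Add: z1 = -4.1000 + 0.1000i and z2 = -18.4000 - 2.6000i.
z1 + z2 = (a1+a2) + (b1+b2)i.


Real: -4.1 - 18.4 = -22.5
Imag: 0.1 - 2.6 = -2.5

-22.5000 - 2.5000i


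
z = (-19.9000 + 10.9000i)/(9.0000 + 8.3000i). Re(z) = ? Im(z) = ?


Multiply by conjugate: (-19.9000 + 10.9000i)(9.0000 - 8.3000i) / (9^2 + 8.3^2)
Numerator real = -19.9*9 + 10.9*8.3 = -88.63
Numerator imag = 10.9*9 - (-19.9)*8.3 = 263.27
Denominator = 149.89
Re(z) = -88.63/149.89 = -0.5913
Im(z) = 263.27/149.89 = 1.7564

Re(z) = -0.5913, Im(z) = 1.7564


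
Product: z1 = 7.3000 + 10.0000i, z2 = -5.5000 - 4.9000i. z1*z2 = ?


Real = 7.3*(-5.5) - 10*(-4.9) = -40.15 - (-49) = 8.85
Imag = 7.3*(-4.9) - (5.5)*10 = -35.77 - (55) = -90.77

8.8500 - 90.7700i


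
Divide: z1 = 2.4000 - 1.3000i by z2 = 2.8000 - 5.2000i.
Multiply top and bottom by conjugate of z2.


Conjugate of z2 = 2.8000 + 5.2000i
Numerator: (2.4000 - 1.3000i)(2.8000 + 5.2000i) = 13.4800 + 8.8400i
Denominator: 2.8^2 + (-5.2)^2 = 34.88
Result = (13.4800 + 8.8400i)/34.88

0.3865 + 0.2534i


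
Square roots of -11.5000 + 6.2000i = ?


|z| = sqrt(132.25+38.44) = 13.0648
sqrt((|z|+a)/2) = sqrt((13.0648+(-11.5))/2) = sqrt(0.7824) = 0.8845
sqrt((|z|-a)/2) = sqrt((13.0648-(-11.5))/2) = sqrt(12.2824) = 3.5046

±(0.8845 + 3.5046i) i.e. 0.8845 + 3.5046i and -0.8845 - 3.5046i


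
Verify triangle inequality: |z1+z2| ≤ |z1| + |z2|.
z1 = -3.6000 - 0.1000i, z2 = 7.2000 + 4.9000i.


|z1| = sqrt((-3.6)^2 + (-0.1)^2) = sqrt(12.97) = 3.6014
|z2| = sqrt(7.2^2 + 4.9^2) = sqrt(75.85) = 8.7092
z1+z2 = 3.6000 + 4.8000i
|z1+z2| = sqrt(36) = 6.0000
|z1|+|z2| = 3.6014 + 8.7092 = 12.3106

|z1+z2| = 6.0000 ≤ |z1|+|z2| = 12.3106 (verified)


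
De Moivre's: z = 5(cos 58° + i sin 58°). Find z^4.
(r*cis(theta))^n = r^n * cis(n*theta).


r^4 = 5^4 = 625
n*theta = 4*58° = 232° = 232° (mod 360)
a = 625*cos(232°) = -384.7884
b = 625*sin(232°) = -492.5067

625 cis(232°) = -384.7884 - 492.5067i


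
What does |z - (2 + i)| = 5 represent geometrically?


|z - z0| = r is a circle with center z0 and radius r.
Center = (2, 1), radius = 5

Circle with center (2, 1) and radius 5


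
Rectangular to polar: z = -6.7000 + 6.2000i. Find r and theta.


r = sqrt(44.89+38.44) = sqrt(83.33) = 9.1285
theta = atan2(6.2, -6.7) = 137.2197 degrees

r = 9.1285, theta = 137.2197 degrees


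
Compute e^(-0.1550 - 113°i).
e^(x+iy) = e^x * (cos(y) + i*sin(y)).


e^-0.1550 = 0.8564
cos(-113°) = -0.3907
sin(-113°) = -0.9205
Real = 0.8564*(-0.3907) = -0.3346
Imag = 0.8564*(-0.9205) = -0.7883

-0.3346 - 0.7883i


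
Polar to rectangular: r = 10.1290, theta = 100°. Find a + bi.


a = 10.1290*cos(100°) = 10.1290*(-0.17365) = -1.7589
b = 10.1290*sin(100°) = 10.1290*0.98481 = 9.9751

-1.7589 + 9.9751i


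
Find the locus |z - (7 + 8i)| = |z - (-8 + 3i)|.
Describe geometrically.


Equal distances means the locus is the perpendicular bisector of z1 and z2.
Midpoint = ((7+(-8))/2, (8+3)/2) = (-0.5000, 5.5000)

Perpendicular bisector through (-0.5000, 5.5000)


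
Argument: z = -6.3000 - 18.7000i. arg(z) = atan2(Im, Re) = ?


Re = -6.3, Im = -18.7
arg = atan2(-18.7, -6.3) = -108.6186 degrees

arg(z) = -108.6186 degrees


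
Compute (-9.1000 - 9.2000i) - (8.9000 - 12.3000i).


Real: -9.1 - 8.9 = -18
Imag: -9.2 + 12.3 = 3.1

-18.0000 + 3.1000i


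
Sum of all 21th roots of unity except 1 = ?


With w = e^(2*pi*i/21), all 21 of the 21th roots of unity w^0 = 1, w, ..., w^(20) sum to 0: 1 + w + ... + w^(20) = (1 - w^21)/(1 - w) = 0 since w^21 = 1, w ≠ 1.
Removing the root 1: w + w^2 + ... + w^(20) = 0 - 1 = -1

Sum = -1


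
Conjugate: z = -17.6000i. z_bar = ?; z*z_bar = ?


z_bar = 17.6000i
z*z_bar = 0^2 + (-17.6)^2 = 0 + 309.76 = 309.76

z_bar = 17.6000i, z*z_bar = 309.76


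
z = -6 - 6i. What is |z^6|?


|z| = sqrt(36+36) = sqrt(72) = 8.4853
|z^6| = |z|^6 = (sqrt(72))^6 = 72^3 = 373248

|z^6| = 373248


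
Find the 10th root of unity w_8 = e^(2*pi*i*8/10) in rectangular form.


Angle = 360*8/10 = 288°
a = cos(288°) = 0.3090
b = sin(288°) = -0.9511

0.3090 - 0.9511i


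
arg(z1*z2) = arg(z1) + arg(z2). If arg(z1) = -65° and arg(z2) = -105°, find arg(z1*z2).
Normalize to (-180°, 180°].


arg(z1*z2) = -65° - 105° = -170°
Normalized to (-180°, 180°]: -170°

-170°


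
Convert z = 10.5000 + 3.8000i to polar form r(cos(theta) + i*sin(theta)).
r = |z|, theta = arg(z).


r = sqrt(110.25+14.44) = sqrt(124.69) = 11.1665
theta = atan2(3.8, 10.5) = 19.8954 degrees

r = 11.1665, theta = 19.8954 degrees


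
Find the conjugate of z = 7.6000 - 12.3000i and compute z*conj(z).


z_bar = 7.6000 + 12.3000i
z*z_bar = 7.6^2 + (-12.3)^2 = 57.76 + 151.29 = 209.05

z_bar = 7.6000 + 12.3000i, z*z_bar = 209.05


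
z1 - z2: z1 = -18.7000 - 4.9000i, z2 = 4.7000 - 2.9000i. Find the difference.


Real: -18.7 - 4.7 = -23.4
Imag: -4.9 + 2.9 = -2

-23.4000 - 2.0000i


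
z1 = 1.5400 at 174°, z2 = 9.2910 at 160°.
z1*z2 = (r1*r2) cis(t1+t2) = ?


r = 1.5400 * 9.2910 = 14.3081
theta = 174° + 160° = 334° = 334° (mod 360)

14.3081 cis(334°)


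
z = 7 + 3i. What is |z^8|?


|z| = sqrt(49+9) = sqrt(58) = 7.6158
|z^8| = |z|^8 = (sqrt(58))^8 = 58^4 = 11316496

|z^8| = 11316496


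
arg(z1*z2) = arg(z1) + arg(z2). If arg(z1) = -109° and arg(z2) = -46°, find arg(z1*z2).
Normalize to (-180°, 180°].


arg(z1*z2) = -109° - 46° = -155°
Normalized to (-180°, 180°]: -155°

-155°


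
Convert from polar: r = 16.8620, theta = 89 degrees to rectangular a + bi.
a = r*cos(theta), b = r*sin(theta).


a = 16.8620*cos(89°) = 16.8620*0.017452 = 0.2943
b = 16.8620*sin(89°) = 16.8620*0.999848 = 16.8594

0.2943 + 16.8594i


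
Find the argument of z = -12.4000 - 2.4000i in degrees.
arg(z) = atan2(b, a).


Re = -12.4, Im = -2.4
arg = atan2(-2.4, -12.4) = -169.0459 degrees

arg(z) = -169.0459 degrees


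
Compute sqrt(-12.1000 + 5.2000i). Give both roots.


|z| = sqrt(146.41+27.04) = 13.1700
sqrt((|z|+a)/2) = sqrt((13.1700+(-12.1))/2) = sqrt(0.5350) = 0.7315
sqrt((|z|-a)/2) = sqrt((13.1700-(-12.1))/2) = sqrt(12.6350) = 3.5546

±(0.7315 + 3.5546i) i.e. 0.7315 + 3.5546i and -0.7315 - 3.5546i


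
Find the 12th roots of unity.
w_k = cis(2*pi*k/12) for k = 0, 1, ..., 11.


The 12th roots of unity are cis(360k/12°) for k=0..11
Angle step = 360/12 = 30°
Primitive root: cis(30°)
Primitive root = 0.8660 + 0.5000i

12 roots at angles: 0°, 30°, 60°, 90°, 120°, 150°, 180°, 210°, 240°, 270°, 300°, 330°


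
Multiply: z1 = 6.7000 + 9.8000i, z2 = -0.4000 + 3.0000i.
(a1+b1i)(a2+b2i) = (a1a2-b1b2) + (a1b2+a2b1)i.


Real = 6.7*(-0.4) - 9.8*3 = -2.68 - 29.4 = -32.08
Imag = 6.7*3 - (0.4)*9.8 = 20.1 - (3.92) = 16.18

-32.0800 + 16.1800i


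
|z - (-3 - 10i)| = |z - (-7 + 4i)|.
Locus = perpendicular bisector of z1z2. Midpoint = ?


Equal distances means the locus is the perpendicular bisector of z1 and z2.
Midpoint = ((-3+(-7))/2, (-10+4)/2) = (-5.0000, -3.0000)

Perpendicular bisector through (-5.0000, -3.0000)


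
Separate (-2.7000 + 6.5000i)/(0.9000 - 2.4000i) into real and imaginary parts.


Multiply by conjugate: (-2.7000 + 6.5000i)(0.9000 + 2.4000i) / (0.9^2 + (-2.4)^2)
Numerator real = -2.7*0.9 + 6.5*(-2.4) = -18.03
Numerator imag = 6.5*0.9 - (-2.7)*(-2.4) = -0.63
Denominator = 6.57
Re(z) = -18.03/6.57 = -2.7443
Im(z) = -0.63/6.57 = -0.0959

Re(z) = -2.7443, Im(z) = -0.0959


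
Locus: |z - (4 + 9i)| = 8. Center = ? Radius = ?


|z - z0| = r is a circle with center z0 and radius r.
Center = (4, 9), radius = 8

Circle with center (4, 9) and radius 8


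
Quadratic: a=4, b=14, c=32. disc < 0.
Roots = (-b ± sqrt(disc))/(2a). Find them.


disc = 14^2 - 4*4*32 = 196 - 512 = -316
sqrt(|disc|) = sqrt(316) = 17.7764
Real part = -14/(2*4) = -1.7500
Imag part = 17.7764/(2*4) = 2.2220

-1.7500 ± 2.2220i


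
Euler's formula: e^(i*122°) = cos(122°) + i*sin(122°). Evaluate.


cos(122°) = -0.5299
sin(122°) = 0.8480

e^(i*122°) = -0.5299 + 0.8480i


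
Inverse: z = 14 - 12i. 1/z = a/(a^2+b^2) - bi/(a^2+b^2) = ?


|z|^2 = 196+144 = 340
1/z = (14 + 12i)/340

1/z = 0.0412 + 0.0353i


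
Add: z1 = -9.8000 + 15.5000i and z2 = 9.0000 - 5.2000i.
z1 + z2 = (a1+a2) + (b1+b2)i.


Real: -9.8 + 9 = -0.8
Imag: 15.5 - 5.2 = 10.3

-0.8000 + 10.3000i


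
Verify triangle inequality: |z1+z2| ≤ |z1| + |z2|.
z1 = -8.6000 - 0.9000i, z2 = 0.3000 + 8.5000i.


|z1| = sqrt((-8.6)^2 + (-0.9)^2) = sqrt(74.77) = 8.6470
|z2| = sqrt(0.3^2 + 8.5^2) = sqrt(72.34) = 8.5053
z1+z2 = -8.3000 + 7.6000i
|z1+z2| = sqrt(126.65) = 11.2539
|z1|+|z2| = 8.6470 + 8.5053 = 17.1523

|z1+z2| = 11.2539 ≤ |z1|+|z2| = 17.1523 (verified)


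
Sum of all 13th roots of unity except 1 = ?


With w = e^(2*pi*i/13), all 13 of the 13th roots of unity w^0 = 1, w, ..., w^(12) sum to 0: 1 + w + ... + w^(12) = (1 - w^13)/(1 - w) = 0 since w^13 = 1, w ≠ 1.
Removing the root 1: w + w^2 + ... + w^(12) = 0 - 1 = -1

Sum = -1


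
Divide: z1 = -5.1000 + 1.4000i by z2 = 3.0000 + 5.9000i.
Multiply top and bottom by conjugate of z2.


Conjugate of z2 = 3.0000 - 5.9000i
Numerator: (-5.1000 + 1.4000i)(3.0000 - 5.9000i) = -7.0400 + 34.2900i
Denominator: 3^2 + 5.9^2 = 43.81
Result = (-7.0400 + 34.2900i)/43.81

-0.1607 + 0.7827i


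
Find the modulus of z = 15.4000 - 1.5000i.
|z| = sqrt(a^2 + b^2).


|z| = sqrt(15.4^2 + (-1.5)^2) = sqrt(237.16 + 2.25) = sqrt(239.41) = 15.4729

|z| = 15.4729


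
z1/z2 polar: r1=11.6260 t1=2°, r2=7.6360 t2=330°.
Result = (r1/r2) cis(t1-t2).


r = 11.6260 / 7.6360 = 1.5225
theta = 2° - 330° = -328° = 32° (mod 360)

1.5225 cis(32°)


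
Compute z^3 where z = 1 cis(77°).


r^3 = 1^3 = 1
n*theta = 3*77° = 231° = 231° (mod 360)
a = 1*cos(231°) = -0.6293
b = 1*sin(231°) = -0.7771

1 cis(231°) = -0.6293 - 0.7771i


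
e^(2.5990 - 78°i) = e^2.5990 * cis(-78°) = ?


e^2.5990 = 13.4503
cos(-78°) = 0.20791
sin(-78°) = -0.97815
Real = 13.4503*0.20791 = 2.7965
Imag = 13.4503*(-0.97815) = -13.1564

2.7965 - 13.1564i


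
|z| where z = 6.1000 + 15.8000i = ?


|z| = sqrt(6.1^2 + 15.8^2) = sqrt(37.21 + 249.64) = sqrt(286.85) = 16.9366

|z| = 16.9366


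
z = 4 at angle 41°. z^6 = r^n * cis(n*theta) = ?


r^6 = 4^6 = 4096
n*theta = 6*41° = 246° = 246° (mod 360)
a = 4096*cos(246°) = -1665.9933
b = 4096*sin(246°) = -3741.8822

4096 cis(246°) = -1665.9933 - 3741.8822i


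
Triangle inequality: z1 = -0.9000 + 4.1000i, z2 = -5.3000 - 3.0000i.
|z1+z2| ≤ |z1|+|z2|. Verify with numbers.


|z1| = sqrt((-0.9)^2 + 4.1^2) = sqrt(17.62) = 4.1976
|z2| = sqrt((-5.3)^2 + (-3)^2) = sqrt(37.09) = 6.0902
z1+z2 = -6.2000 + 1.1000i
|z1+z2| = sqrt(39.65) = 6.2968
|z1|+|z2| = 4.1976 + 6.0902 = 10.2878

|z1+z2| = 6.2968 ≤ |z1|+|z2| = 10.2878 (verified)


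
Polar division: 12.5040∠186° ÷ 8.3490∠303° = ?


r = 12.5040 / 8.3490 = 1.4977
theta = 186° - 303° = -117° = 243° (mod 360)

1.4977 cis(243°)


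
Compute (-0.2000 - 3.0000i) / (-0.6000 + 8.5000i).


Conjugate of z2 = -0.6000 - 8.5000i
Numerator: (-0.2000 - 3.0000i)(-0.6000 - 8.5000i) = -25.3800 + 3.5000i
Denominator: (-0.6)^2 + 8.5^2 = 72.61
Result = (-25.3800 + 3.5000i)/72.61

-0.3495 + 0.0482i


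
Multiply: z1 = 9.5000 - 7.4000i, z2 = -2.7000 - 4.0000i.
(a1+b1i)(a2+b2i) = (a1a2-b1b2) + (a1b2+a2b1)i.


Real = 9.5*(-2.7) - (-7.4)*(-4) = -25.65 - 29.6 = -55.25
Imag = 9.5*(-4) - (2.7)*(-7.4) = -38 + 19.98 = -18.02

-55.2500 - 18.0200i


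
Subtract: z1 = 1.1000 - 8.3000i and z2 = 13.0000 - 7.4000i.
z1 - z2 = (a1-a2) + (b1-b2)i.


Real: 1.1 - 13 = -11.9
Imag: -8.3 + 7.4 = -0.9

-11.9000 - 0.9000i


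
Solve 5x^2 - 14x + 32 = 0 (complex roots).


disc = (-14)^2 - 4*5*32 = 196 - 640 = -444
sqrt(|disc|) = sqrt(444) = 21.0713
Real part = 14/(2*5) = 1.4000
Imag part = 21.0713/(2*5) = 2.1071

1.4000 ± 2.1071i


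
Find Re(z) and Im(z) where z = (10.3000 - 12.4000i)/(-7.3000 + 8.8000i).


Multiply by conjugate: (10.3000 - 12.4000i)(-7.3000 - 8.8000i) / ((-7.3)^2 + 8.8^2)
Numerator real = 10.3*(-7.3) - (12.4)*8.8 = -184.31
Numerator imag = -12.4*(-7.3) - 10.3*8.8 = -0.12
Denominator = 130.73
Re(z) = -184.31/130.73 = -1.4099
Im(z) = -0.12/130.73 = -0.0009

Re(z) = -1.4099, Im(z) = -0.0009


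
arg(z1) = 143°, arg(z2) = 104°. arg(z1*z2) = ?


arg(z1*z2) = 143° + 104° = 247°
Normalized to (-180°, 180°]: -113°

-113°


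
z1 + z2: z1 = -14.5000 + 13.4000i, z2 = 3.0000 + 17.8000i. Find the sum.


Real: -14.5 + 3 = -11.5
Imag: 13.4 + 17.8 = 31.2

-11.5000 + 31.2000i


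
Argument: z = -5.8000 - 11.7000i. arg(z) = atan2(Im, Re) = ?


Re = -5.8, Im = -11.7
arg = atan2(-11.7, -5.8) = -116.3688 degrees

arg(z) = -116.3688 degrees


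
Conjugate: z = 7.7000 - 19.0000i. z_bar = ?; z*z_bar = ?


z_bar = 7.7000 + 19.0000i
z*z_bar = 7.7^2 + (-19)^2 = 59.29 + 361 = 420.29

z_bar = 7.7000 + 19.0000i, z*z_bar = 420.29


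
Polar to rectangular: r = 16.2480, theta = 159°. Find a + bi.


a = 16.2480*cos(159°) = 16.2480*(-0.93358) = -15.1688
b = 16.2480*sin(159°) = 16.2480*0.35837 = 5.8228

-15.1688 + 5.8228i


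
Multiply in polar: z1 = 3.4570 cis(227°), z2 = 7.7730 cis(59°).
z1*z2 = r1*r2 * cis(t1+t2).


r = 3.4570 * 7.7730 = 26.8713
theta = 227° + 59° = 286° = 286° (mod 360)

26.8713 cis(286°)


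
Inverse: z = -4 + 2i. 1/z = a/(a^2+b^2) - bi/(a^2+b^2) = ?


|z|^2 = 16+4 = 20
1/z = (-4 - 2i)/20

1/z = -0.2000 - 0.1000i


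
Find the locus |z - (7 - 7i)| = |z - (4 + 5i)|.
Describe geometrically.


Equal distances means the locus is the perpendicular bisector of z1 and z2.
Midpoint = ((7+4)/2, (-7+5)/2) = (5.5000, -1.0000)

Perpendicular bisector through (5.5000, -1.0000)


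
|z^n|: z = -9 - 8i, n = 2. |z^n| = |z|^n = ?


|z| = sqrt(81+64) = sqrt(145) = 12.0416
|z^2| = |z|^2 = (sqrt(145))^2 = 145

|z^2| = 145


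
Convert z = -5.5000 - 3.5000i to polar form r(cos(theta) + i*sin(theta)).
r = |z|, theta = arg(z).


r = sqrt(30.25+12.25) = sqrt(42.5) = 6.5192
theta = atan2(-3.5, -5.5) = -147.5288 degrees

r = 6.5192, theta = -147.5288 degrees


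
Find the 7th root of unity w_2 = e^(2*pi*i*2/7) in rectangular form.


Angle = 360*2/7 = 102.8571°
a = cos(102.8571°) = -0.2225
b = sin(102.8571°) = 0.9749

-0.2225 + 0.9749i


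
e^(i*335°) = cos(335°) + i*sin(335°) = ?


cos(335°) = 0.9063
sin(335°) = -0.4226

e^(i*335°) = 0.9063 - 0.4226i


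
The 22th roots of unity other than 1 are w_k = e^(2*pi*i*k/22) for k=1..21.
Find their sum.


With w = e^(2*pi*i/22), all 22 of the 22th roots of unity w^0 = 1, w, ..., w^(21) sum to 0: 1 + w + ... + w^(21) = (1 - w^22)/(1 - w) = 0 since w^22 = 1, w ≠ 1.
Removing the root 1: w + w^2 + ... + w^(21) = 0 - 1 = -1

Sum = -1


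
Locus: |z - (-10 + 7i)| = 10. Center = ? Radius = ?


|z - z0| = r is a circle with center z0 and radius r.
Center = (-10, 7), radius = 10

Circle with center (-10, 7) and radius 10


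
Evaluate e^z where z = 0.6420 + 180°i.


e^0.6420 = 1.9003
cos(180°) = -1
sin(180°) = 0
Real = 1.9003*(-1) = -1.9003
Imag = 1.9003*0 = 0

-1.9003 + 0i


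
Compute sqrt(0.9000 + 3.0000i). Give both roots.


|z| = sqrt(0.81+9) = 3.1321
sqrt((|z|+a)/2) = sqrt((3.1321+0.9)/2) = sqrt(2.0160) = 1.4199
sqrt((|z|-a)/2) = sqrt((3.1321-0.9)/2) = sqrt(1.1160) = 1.0564

±(1.4199 + 1.0564i) i.e. 1.4199 + 1.0564i and -1.4199 - 1.0564i


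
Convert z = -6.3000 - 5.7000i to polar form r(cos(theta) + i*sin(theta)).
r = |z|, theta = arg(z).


r = sqrt(39.69+32.49) = sqrt(72.18) = 8.4959
theta = atan2(-5.7, -6.3) = -137.8624 degrees

r = 8.4959, theta = -137.8624 degrees


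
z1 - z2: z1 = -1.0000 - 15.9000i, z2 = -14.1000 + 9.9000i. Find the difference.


Real: -1 + 14.1 = 13.1
Imag: -15.9 - 9.9 = -25.8

13.1000 - 25.8000i


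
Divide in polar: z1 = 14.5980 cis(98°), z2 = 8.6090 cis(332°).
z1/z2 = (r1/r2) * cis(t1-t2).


r = 14.5980 / 8.6090 = 1.6957
theta = 98° - 332° = -234° = 126° (mod 360)

1.6957 cis(126°)


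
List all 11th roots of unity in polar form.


The 11th roots of unity are cis(360k/11°) for k=0..10
Angle step = 360/11 = 32.7273°
Primitive root: cis(32.7273°)
Primitive root = 0.8413 + 0.5406i

11 roots at angles: 0°, 32.7273°, 65.4545°, 98.1818°, 130.9091°, 163.6364°, 196.3636°, 229.0909°, 261.8182°, 294.5455°, 327.2727°


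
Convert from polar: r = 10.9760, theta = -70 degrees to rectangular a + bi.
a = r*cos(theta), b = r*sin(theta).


a = 10.9760*cos(-70°) = 10.9760*0.34202 = 3.7540
b = 10.9760*sin(-70°) = 10.9760*(-0.9397) = -10.3141

3.7540 - 10.3141i


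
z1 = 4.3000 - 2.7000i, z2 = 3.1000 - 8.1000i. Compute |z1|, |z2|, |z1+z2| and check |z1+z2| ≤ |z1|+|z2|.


|z1| = sqrt(4.3^2 + (-2.7)^2) = sqrt(25.78) = 5.0774
|z2| = sqrt(3.1^2 + (-8.1)^2) = sqrt(75.22) = 8.6729
z1+z2 = 7.4000 - 10.8000i
|z1+z2| = sqrt(171.4) = 13.0920
|z1|+|z2| = 5.0774 + 8.6729 = 13.7503

|z1+z2| = 13.0920 ≤ |z1|+|z2| = 13.7503 (verified)


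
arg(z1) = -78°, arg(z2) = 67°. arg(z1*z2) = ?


arg(z1*z2) = -78° + 67° = -11°
Normalized to (-180°, 180°]: -11°

-11°


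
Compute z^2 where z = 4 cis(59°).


r^2 = 4^2 = 16
n*theta = 2*59° = 118° = 118° (mod 360)
a = 16*cos(118°) = -7.5115
b = 16*sin(118°) = 14.1272

16 cis(118°) = -7.5115 + 14.1272i


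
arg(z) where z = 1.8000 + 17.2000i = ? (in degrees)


Re = 1.8, Im = 17.2
arg = atan2(17.2, 1.8) = 84.0257 degrees

arg(z) = 84.0257 degrees


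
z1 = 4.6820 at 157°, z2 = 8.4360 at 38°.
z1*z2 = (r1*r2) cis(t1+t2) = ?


r = 4.6820 * 8.4360 = 39.4974
theta = 157° + 38° = 195° = 195° (mod 360)

39.4974 cis(195°)


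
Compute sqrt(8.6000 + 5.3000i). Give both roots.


|z| = sqrt(73.96+28.09) = 10.1020
sqrt((|z|+a)/2) = sqrt((10.1020+8.6)/2) = sqrt(9.3510) = 3.0579
sqrt((|z|-a)/2) = sqrt((10.1020-8.6)/2) = sqrt(0.7510) = 0.8666

±(3.0579 + 0.8666i) i.e. 3.0579 + 0.8666i and -3.0579 - 0.8666i


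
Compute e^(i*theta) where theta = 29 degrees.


cos(29°) = 0.8746
sin(29°) = 0.4848

e^(i*29°) = 0.8746 + 0.4848i


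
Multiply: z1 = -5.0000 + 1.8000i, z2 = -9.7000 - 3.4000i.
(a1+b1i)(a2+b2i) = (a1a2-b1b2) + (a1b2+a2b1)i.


Real = -5*(-9.7) - 1.8*(-3.4) = 48.5 - (-6.12) = 54.62
Imag = -5*(-3.4) - (9.7)*1.8 = 17 - (17.46) = -0.46

54.6200 - 0.4600i


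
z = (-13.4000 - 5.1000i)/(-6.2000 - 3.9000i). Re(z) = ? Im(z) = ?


Multiply by conjugate: (-13.4000 - 5.1000i)(-6.2000 + 3.9000i) / ((-6.2)^2 + (-3.9)^2)
Numerator real = -13.4*(-6.2) - (5.1)*(-3.9) = 102.97
Numerator imag = -5.1*(-6.2) - (-13.4)*(-3.9) = -20.64
Denominator = 53.65
Re(z) = 102.97/53.65 = 1.9193
Im(z) = -20.64/53.65 = -0.3847

Re(z) = 1.9193, Im(z) = -0.3847


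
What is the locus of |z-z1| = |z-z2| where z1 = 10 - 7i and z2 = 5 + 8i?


Equal distances means the locus is the perpendicular bisector of z1 and z2.
Midpoint = ((10+5)/2, (-7+8)/2) = (7.5000, 0.5000)

Perpendicular bisector through (7.5000, 0.5000)


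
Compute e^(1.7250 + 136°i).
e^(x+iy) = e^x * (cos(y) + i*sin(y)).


e^1.7250 = 5.6125
cos(136°) = -0.71934
sin(136°) = 0.69466
Real = 5.6125*(-0.71934) = -4.0373
Imag = 5.6125*0.69466 = 3.8988

-4.0373 + 3.8988i


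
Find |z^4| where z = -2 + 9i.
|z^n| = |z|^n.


|z| = sqrt(4+81) = sqrt(85) = 9.2195
|z^4| = |z|^4 = (sqrt(85))^4 = 85^2 = 7225

|z^4| = 7225


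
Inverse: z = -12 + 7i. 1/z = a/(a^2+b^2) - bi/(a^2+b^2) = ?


|z|^2 = 144+49 = 193
1/z = (-12 - 7i)/193

1/z = -0.0622 - 0.0363i


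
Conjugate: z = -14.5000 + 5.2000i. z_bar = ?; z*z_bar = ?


z_bar = -14.5000 - 5.2000i
z*z_bar = (-14.5)^2 + 5.2^2 = 210.25 + 27.04 = 237.29

z_bar = -14.5000 - 5.2000i, z*z_bar = 237.29


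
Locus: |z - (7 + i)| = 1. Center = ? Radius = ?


|z - z0| = r is a circle with center z0 and radius r.
Center = (7, 1), radius = 1

Circle with center (7, 1) and radius 1


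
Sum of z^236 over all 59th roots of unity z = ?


The roots are w_k = w^k with w = e^(2*pi*i/59), and (w^k)^236 = (w^236)^k.
So S = 1 + u + u^2 + ... + u^(58) with u = w^236.
236 = 4*59 + 0, so 236 is a multiple of 59 and u = (w^59)^4 = 1.
Every one of the 59 terms equals 1: S = 59

S = 59


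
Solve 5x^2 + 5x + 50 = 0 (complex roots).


disc = 5^2 - 4*5*50 = 25 - 1000 = -975
sqrt(|disc|) = sqrt(975) = 31.2250
Real part = -5/(2*5) = -0.5000
Imag part = 31.2250/(2*5) = 3.1225

-0.5000 ± 3.1225i


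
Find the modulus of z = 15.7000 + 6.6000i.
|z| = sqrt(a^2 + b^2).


|z| = sqrt(15.7^2 + 6.6^2) = sqrt(246.49 + 43.56) = sqrt(290.05) = 17.0309

|z| = 17.0309


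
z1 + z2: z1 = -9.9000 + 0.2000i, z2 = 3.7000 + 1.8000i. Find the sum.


Real: -9.9 + 3.7 = -6.2
Imag: 0.2 + 1.8 = 2

-6.2000 + 2.0000i


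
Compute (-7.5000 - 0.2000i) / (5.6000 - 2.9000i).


Conjugate of z2 = 5.6000 + 2.9000i
Numerator: (-7.5000 - 0.2000i)(5.6000 + 2.9000i) = -41.4200 - 22.8700i
Denominator: 5.6^2 + (-2.9)^2 = 39.77
Result = (-41.4200 - 22.8700i)/39.77

-1.0415 - 0.5751i


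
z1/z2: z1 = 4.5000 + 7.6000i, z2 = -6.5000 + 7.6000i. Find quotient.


Conjugate of z2 = -6.5000 - 7.6000i
Numerator: (4.5000 + 7.6000i)(-6.5000 - 7.6000i) = 28.5100 - 83.6000i
Denominator: (-6.5)^2 + 7.6^2 = 100.01
Result = (28.5100 - 83.6000i)/100.01

0.2851 - 0.8359i


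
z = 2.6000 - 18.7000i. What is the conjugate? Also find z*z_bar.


z_bar = 2.6000 + 18.7000i
z*z_bar = 2.6^2 + (-18.7)^2 = 6.76 + 349.69 = 356.45

z_bar = 2.6000 + 18.7000i, z*z_bar = 356.45


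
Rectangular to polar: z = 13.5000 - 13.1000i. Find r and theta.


r = sqrt(182.25+171.61) = sqrt(353.86) = 18.8112
theta = atan2(-13.1, 13.5) = -44.1385 degrees

r = 18.8112, theta = -44.1385 degrees


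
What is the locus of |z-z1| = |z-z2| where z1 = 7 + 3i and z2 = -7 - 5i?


Equal distances means the locus is the perpendicular bisector of z1 and z2.
Midpoint = ((7+(-7))/2, (3+(-5))/2) = (0, -1.0000)

Perpendicular bisector through (0, -1.0000)


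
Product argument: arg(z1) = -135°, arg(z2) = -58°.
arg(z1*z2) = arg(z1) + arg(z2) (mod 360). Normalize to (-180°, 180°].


arg(z1*z2) = -135° - 58° = -193°
Normalized to (-180°, 180°]: 167°

167°


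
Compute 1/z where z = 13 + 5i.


|z|^2 = 169+25 = 194
1/z = (13 - 5i)/194

1/z = 0.0670 - 0.0258i


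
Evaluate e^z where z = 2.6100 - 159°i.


e^2.6100 = 13.5991
cos(-159°) = -0.93358
sin(-159°) = -0.35837
Real = 13.5991*(-0.93358) = -12.6958
Imag = 13.5991*(-0.35837) = -4.8735

-12.6958 - 4.8735i


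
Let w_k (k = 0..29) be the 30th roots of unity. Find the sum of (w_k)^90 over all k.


The roots are w_k = w^k with w = e^(2*pi*i/30), and (w^k)^90 = (w^90)^k.
So S = 1 + u + u^2 + ... + u^(29) with u = w^90.
90 = 3*30 + 0, so 90 is a multiple of 30 and u = (w^30)^3 = 1.
Every one of the 30 terms equals 1: S = 30

S = 30


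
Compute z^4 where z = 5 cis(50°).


r^4 = 5^4 = 625
n*theta = 4*50° = 200° = 200° (mod 360)
a = 625*cos(200°) = -587.3079
b = 625*sin(200°) = -213.7626

625 cis(200°) = -587.3079 - 213.7626i


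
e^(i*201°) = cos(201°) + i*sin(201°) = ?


cos(201°) = -0.9336
sin(201°) = -0.3584

e^(i*201°) = -0.9336 - 0.3584i


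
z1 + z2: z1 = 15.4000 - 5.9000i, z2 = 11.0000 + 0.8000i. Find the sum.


Real: 15.4 + 11 = 26.4
Imag: -5.9 + 0.8 = -5.1

26.4000 - 5.1000i


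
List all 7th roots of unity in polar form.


The 7th roots of unity are cis(360k/7°) for k=0..6
Angle step = 360/7 = 51.4286°
Primitive root: cis(51.4286°)
Primitive root = 0.6235 + 0.7818i

7 roots at angles: 0°, 51.4286°, 102.8571°, 154.2857°, 205.7143°, 257.1429°, 308.5714°


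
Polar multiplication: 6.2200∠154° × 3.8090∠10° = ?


r = 6.2200 * 3.8090 = 23.6920
theta = 154° + 10° = 164° = 164° (mod 360)

23.6920 cis(164°)


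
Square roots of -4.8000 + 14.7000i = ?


|z| = sqrt(23.04+216.09) = 15.4638
sqrt((|z|+a)/2) = sqrt((15.4638+(-4.8))/2) = sqrt(5.3319) = 2.3091
sqrt((|z|-a)/2) = sqrt((15.4638-(-4.8))/2) = sqrt(10.1319) = 3.1831

±(2.3091 + 3.1831i) i.e. 2.3091 + 3.1831i and -2.3091 - 3.1831i


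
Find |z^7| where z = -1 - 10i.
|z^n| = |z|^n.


|z| = sqrt(1+100) = sqrt(101) = 10.0499
|z^7| = |z|^7 = (sqrt(101))^7 = 101^3 * sqrt(101) = 1030301*sqrt(101)

|z^7| = 1030301*sqrt(101) ≈ 10354396.9023


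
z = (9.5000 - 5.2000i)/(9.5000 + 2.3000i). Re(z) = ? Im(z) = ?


Multiply by conjugate: (9.5000 - 5.2000i)(9.5000 - 2.3000i) / (9.5^2 + 2.3^2)
Numerator real = 9.5*9.5 - (5.2)*2.3 = 78.29
Numerator imag = -5.2*9.5 - 9.5*2.3 = -71.25
Denominator = 95.54
Re(z) = 78.29/95.54 = 0.8194
Im(z) = -71.25/95.54 = -0.7458

Re(z) = 0.8194, Im(z) = -0.7458


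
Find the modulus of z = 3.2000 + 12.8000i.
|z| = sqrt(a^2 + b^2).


|z| = sqrt(3.2^2 + 12.8^2) = sqrt(10.24 + 163.84) = sqrt(174.08) = 13.1939

|z| = 13.1939


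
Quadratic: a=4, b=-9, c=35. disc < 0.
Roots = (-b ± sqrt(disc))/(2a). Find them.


disc = (-9)^2 - 4*4*35 = 81 - 560 = -479
sqrt(|disc|) = sqrt(479) = 21.8861
Real part = 9/(2*4) = 1.1250
Imag part = 21.8861/(2*4) = 2.7358

1.1250 ± 2.7358i


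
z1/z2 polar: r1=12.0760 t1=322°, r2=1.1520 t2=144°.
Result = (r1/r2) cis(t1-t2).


r = 12.0760 / 1.1520 = 10.4826
theta = 322° - 144° = 178° = 178° (mod 360)

10.4826 cis(178°)


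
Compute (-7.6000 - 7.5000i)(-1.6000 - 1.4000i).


Real = -7.6*(-1.6) - (-7.5)*(-1.4) = 12.16 - 10.5 = 1.66
Imag = -7.6*(-1.4) - (1.6)*(-7.5) = 10.64 + 12 = 22.64

1.6600 + 22.6400i


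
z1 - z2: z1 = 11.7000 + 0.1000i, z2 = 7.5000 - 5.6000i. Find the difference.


Real: 11.7 - 7.5 = 4.2
Imag: 0.1 + 5.6 = 5.7

4.2000 + 5.7000i


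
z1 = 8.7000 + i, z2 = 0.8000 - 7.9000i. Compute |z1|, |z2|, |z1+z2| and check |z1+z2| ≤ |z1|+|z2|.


|z1| = sqrt(8.7^2 + 1^2) = sqrt(76.69) = 8.7573
|z2| = sqrt(0.8^2 + (-7.9)^2) = sqrt(63.05) = 7.9404
z1+z2 = 9.5000 - 6.9000i
|z1+z2| = sqrt(137.86) = 11.7414
|z1|+|z2| = 8.7573 + 7.9404 = 16.6977

|z1+z2| = 11.7414 ≤ |z1|+|z2| = 16.6977 (verified)


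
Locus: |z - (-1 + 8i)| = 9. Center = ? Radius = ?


|z - z0| = r is a circle with center z0 and radius r.
Center = (-1, 8), radius = 9

Circle with center (-1, 8) and radius 9


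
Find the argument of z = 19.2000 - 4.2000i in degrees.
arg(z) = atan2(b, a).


Re = 19.2, Im = -4.2
arg = atan2(-4.2, 19.2) = -12.3391 degrees

arg(z) = -12.3391 degrees


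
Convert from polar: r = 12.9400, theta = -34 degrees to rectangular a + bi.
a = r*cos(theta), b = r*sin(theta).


a = 12.9400*cos(-34°) = 12.9400*0.8290376 = 10.7277
b = 12.9400*sin(-34°) = 12.9400*(-0.5592) = -7.2360

10.7277 - 7.2360i


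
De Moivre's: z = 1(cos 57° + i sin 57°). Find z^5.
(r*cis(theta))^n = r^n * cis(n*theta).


r^5 = 1^5 = 1
n*theta = 5*57° = 285° = 285° (mod 360)
a = 1*cos(285°) = 0.2588
b = 1*sin(285°) = -0.9659

1 cis(285°) = 0.2588 - 0.9659i


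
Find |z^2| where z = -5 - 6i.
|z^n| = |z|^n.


|z| = sqrt(25+36) = sqrt(61) = 7.8102
|z^2| = |z|^2 = (sqrt(61))^2 = 61

|z^2| = 61


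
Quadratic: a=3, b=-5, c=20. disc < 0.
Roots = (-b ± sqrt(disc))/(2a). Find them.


disc = (-5)^2 - 4*3*20 = 25 - 240 = -215
sqrt(|disc|) = sqrt(215) = 14.6629
Real part = 5/(2*3) = 0.8333
Imag part = 14.6629/(2*3) = 2.4438

0.8333 ± 2.4438i


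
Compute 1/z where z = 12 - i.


|z|^2 = 144+1 = 145
1/z = (12 + 1i)/145

1/z = 0.0828 + 0.0069i


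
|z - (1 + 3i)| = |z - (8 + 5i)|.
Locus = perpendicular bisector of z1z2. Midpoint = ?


Equal distances means the locus is the perpendicular bisector of z1 and z2.
Midpoint = ((1+8)/2, (3+5)/2) = (4.5000, 4.0000)

Perpendicular bisector through (4.5000, 4.0000)


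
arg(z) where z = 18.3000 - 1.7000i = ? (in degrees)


Re = 18.3, Im = -1.7
arg = atan2(-1.7, 18.3) = -5.3073 degrees

arg(z) = -5.3073 degrees


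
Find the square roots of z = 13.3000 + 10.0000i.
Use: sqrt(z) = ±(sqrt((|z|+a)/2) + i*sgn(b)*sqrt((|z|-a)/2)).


|z| = sqrt(176.89+100) = 16.6400
sqrt((|z|+a)/2) = sqrt((16.6400+13.3)/2) = sqrt(14.9700) = 3.8691
sqrt((|z|-a)/2) = sqrt((16.6400-13.3)/2) = sqrt(1.6700) = 1.2923

±(3.8691 + 1.2923i) i.e. 3.8691 + 1.2923i and -3.8691 - 1.2923i


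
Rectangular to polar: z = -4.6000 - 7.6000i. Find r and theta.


r = sqrt(21.16+57.76) = sqrt(78.92) = 8.8837
theta = atan2(-7.6, -4.6) = -121.1850 degrees

r = 8.8837, theta = -121.1850 degrees


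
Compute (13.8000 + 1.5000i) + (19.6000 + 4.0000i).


Real: 13.8 + 19.6 = 33.4
Imag: 1.5 + 4 = 5.5

33.4000 + 5.5000i


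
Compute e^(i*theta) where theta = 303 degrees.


cos(303°) = 0.5446
sin(303°) = -0.8387

e^(i*303°) = 0.5446 - 0.8387i


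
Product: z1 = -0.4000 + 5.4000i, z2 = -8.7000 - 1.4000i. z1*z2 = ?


Real = -0.4*(-8.7) - 5.4*(-1.4) = 3.48 - (-7.56) = 11.04
Imag = -0.4*(-1.4) - (8.7)*5.4 = 0.56 - (46.98) = -46.42

11.0400 - 46.4200i


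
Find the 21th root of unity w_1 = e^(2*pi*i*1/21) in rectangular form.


Angle = 360*1/21 = 17.1429°
a = cos(17.1429°) = 0.9556
b = sin(17.1429°) = 0.2948

0.9556 + 0.2948i


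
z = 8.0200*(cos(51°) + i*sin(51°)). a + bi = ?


a = 8.0200*cos(51°) = 8.0200*0.62932 = 5.0471
b = 8.0200*sin(51°) = 8.0200*0.77715 = 6.2327

5.0471 + 6.2327i


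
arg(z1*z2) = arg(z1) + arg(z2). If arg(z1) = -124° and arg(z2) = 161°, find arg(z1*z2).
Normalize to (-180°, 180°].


arg(z1*z2) = -124° + 161° = 37°
Normalized to (-180°, 180°]: 37°

37°


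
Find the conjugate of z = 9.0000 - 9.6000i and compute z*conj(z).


z_bar = 9.0000 + 9.6000i
z*z_bar = 9^2 + (-9.6)^2 = 81 + 92.16 = 173.16

z_bar = 9.0000 + 9.6000i, z*z_bar = 173.16


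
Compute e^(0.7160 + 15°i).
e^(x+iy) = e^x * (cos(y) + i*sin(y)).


e^0.7160 = 2.0462
cos(15°) = 0.96593
sin(15°) = 0.2588
Real = 2.0462*0.96593 = 1.9765
Imag = 2.0462*0.2588 = 0.5296

1.9765 + 0.5296i


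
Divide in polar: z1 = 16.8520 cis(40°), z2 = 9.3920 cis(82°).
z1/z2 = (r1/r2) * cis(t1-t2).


r = 16.8520 / 9.3920 = 1.7943
theta = 40° - 82° = -42° = 318° (mod 360)

1.7943 cis(318°)


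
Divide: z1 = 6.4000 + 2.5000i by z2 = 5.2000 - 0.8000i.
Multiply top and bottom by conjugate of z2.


Conjugate of z2 = 5.2000 + 0.8000i
Numerator: (6.4000 + 2.5000i)(5.2000 + 0.8000i) = 31.2800 + 18.1200i
Denominator: 5.2^2 + (-0.8)^2 = 27.68
Result = (31.2800 + 18.1200i)/27.68

1.1301 + 0.6546i


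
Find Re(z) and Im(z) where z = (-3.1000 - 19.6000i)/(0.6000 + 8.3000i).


Multiply by conjugate: (-3.1000 - 19.6000i)(0.6000 - 8.3000i) / (0.6^2 + 8.3^2)
Numerator real = -3.1*0.6 - (19.6)*8.3 = -164.54
Numerator imag = -19.6*0.6 - (-3.1)*8.3 = 13.97
Denominator = 69.25
Re(z) = -164.54/69.25 = -2.3760
Im(z) = 13.97/69.25 = 0.2017

Re(z) = -2.3760, Im(z) = 0.2017


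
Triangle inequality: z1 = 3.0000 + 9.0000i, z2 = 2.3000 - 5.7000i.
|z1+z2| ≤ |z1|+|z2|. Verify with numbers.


|z1| = sqrt(3^2 + 9^2) = sqrt(90) = 9.4868
|z2| = sqrt(2.3^2 + (-5.7)^2) = sqrt(37.78) = 6.1465
z1+z2 = 5.3000 + 3.3000i
|z1+z2| = sqrt(38.98) = 6.2434
|z1|+|z2| = 9.4868 + 6.1465 = 15.6333

|z1+z2| = 6.2434 ≤ |z1|+|z2| = 15.6333 (verified)


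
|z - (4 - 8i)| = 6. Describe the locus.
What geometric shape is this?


|z - z0| = r is a circle with center z0 and radius r.
Center = (4, -8), radius = 6

Circle with center (4, -8) and radius 6


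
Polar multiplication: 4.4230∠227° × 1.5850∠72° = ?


r = 4.4230 * 1.5850 = 7.0105
theta = 227° + 72° = 299° = 299° (mod 360)

7.0105 cis(299°)


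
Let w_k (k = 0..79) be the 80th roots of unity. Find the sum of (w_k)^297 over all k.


The roots are w_k = w^k with w = e^(2*pi*i/80), and (w^k)^297 = (w^297)^k.
So S = 1 + u + u^2 + ... + u^(79) with u = w^297.
297 = 3*80 + 57, so 297 is not a multiple of 80: u = (w^80)^3 * w^57 = w^57 ≠ 1 (w is a primitive 80th root), while u^80 = (w^80)^297 = 1.
Geometric series: S = (1 - u^80)/(1 - u) = (1 - 1)/(1 - u) = 0

S = 0


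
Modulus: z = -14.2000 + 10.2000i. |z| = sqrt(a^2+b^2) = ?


|z| = sqrt((-14.2)^2 + 10.2^2) = sqrt(201.64 + 104.04) = sqrt(305.68) = 17.4837

|z| = 17.4837


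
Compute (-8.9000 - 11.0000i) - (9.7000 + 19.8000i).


Real: -8.9 - 9.7 = -18.6
Imag: -11 - 19.8 = -30.8

-18.6000 - 30.8000i


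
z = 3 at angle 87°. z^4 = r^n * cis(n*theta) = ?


r^4 = 3^4 = 81
n*theta = 4*87° = 348° = 348° (mod 360)
a = 81*cos(348°) = 79.2300
b = 81*sin(348°) = -16.8408

81 cis(348°) = 79.2300 - 16.8408i


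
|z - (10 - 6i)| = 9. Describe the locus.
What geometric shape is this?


|z - z0| = r is a circle with center z0 and radius r.
Center = (10, -6), radius = 9

Circle with center (10, -6) and radius 9


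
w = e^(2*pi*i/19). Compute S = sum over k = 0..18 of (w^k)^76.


The roots are w_k = w^k with w = e^(2*pi*i/19), and (w^k)^76 = (w^76)^k.
So S = 1 + u + u^2 + ... + u^(18) with u = w^76.
76 = 4*19 + 0, so 76 is a multiple of 19 and u = (w^19)^4 = 1.
Every one of the 19 terms equals 1: S = 19

S = 19


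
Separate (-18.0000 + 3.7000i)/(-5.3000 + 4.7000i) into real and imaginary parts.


Multiply by conjugate: (-18.0000 + 3.7000i)(-5.3000 - 4.7000i) / ((-5.3)^2 + 4.7^2)
Numerator real = -18*(-5.3) + 3.7*4.7 = 112.79
Numerator imag = 3.7*(-5.3) - (-18)*4.7 = 64.99
Denominator = 50.18
Re(z) = 112.79/50.18 = 2.2477
Im(z) = 64.99/50.18 = 1.2951

Re(z) = 2.2477, Im(z) = 1.2951


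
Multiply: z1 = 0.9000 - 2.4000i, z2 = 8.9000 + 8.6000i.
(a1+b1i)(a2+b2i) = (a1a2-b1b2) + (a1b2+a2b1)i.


Real = 0.9*8.9 - (-2.4)*8.6 = 8.01 - (-20.64) = 28.65
Imag = 0.9*8.6 + 8.9*(-2.4) = 7.74 - (21.36) = -13.62

28.6500 - 13.6200i


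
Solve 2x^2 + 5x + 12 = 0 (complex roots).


disc = 5^2 - 4*2*12 = 25 - 96 = -71
sqrt(|disc|) = sqrt(71) = 8.4261
Real part = -5/(2*2) = -1.2500
Imag part = 8.4261/(2*2) = 2.1065

-1.2500 ± 2.1065i


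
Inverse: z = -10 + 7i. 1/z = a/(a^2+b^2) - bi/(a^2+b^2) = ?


|z|^2 = 100+49 = 149
1/z = (-10 - 7i)/149

1/z = -0.0671 - 0.0470i


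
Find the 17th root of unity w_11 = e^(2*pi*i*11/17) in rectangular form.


Angle = 360*11/17 = 232.9412°
a = cos(232.9412°) = -0.6026
b = sin(232.9412°) = -0.7980

-0.6026 - 0.7980i


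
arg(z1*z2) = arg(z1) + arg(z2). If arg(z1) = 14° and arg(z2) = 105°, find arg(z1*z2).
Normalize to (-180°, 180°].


arg(z1*z2) = 14° + 105° = 119°
Normalized to (-180°, 180°]: 119°

119°


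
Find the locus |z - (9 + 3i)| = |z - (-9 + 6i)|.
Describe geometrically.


Equal distances means the locus is the perpendicular bisector of z1 and z2.
Midpoint = ((9+(-9))/2, (3+6)/2) = (0, 4.5000)

Perpendicular bisector through (0, 4.5000)


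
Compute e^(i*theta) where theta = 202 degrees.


cos(202°) = -0.9272
sin(202°) = -0.3746

e^(i*202°) = -0.9272 - 0.3746i


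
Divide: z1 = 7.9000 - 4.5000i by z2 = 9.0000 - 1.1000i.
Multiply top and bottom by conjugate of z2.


Conjugate of z2 = 9.0000 + 1.1000i
Numerator: (7.9000 - 4.5000i)(9.0000 + 1.1000i) = 76.0500 - 31.8100i
Denominator: 9^2 + (-1.1)^2 = 82.21
Result = (76.0500 - 31.8100i)/82.21

0.9251 - 0.3869i


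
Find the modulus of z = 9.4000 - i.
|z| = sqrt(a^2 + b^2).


|z| = sqrt(9.4^2 + (-1)^2) = sqrt(88.36 + 1) = sqrt(89.36) = 9.4530

|z| = 9.4530


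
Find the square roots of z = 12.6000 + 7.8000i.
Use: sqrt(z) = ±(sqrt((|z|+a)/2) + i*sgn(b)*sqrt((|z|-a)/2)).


|z| = sqrt(158.76+60.84) = 14.8189
sqrt((|z|+a)/2) = sqrt((14.8189+12.6)/2) = sqrt(13.7095) = 3.7026
sqrt((|z|-a)/2) = sqrt((14.8189-12.6)/2) = sqrt(1.1095) = 1.0533

±(3.7026 + 1.0533i) i.e. 3.7026 + 1.0533i and -3.7026 - 1.0533i


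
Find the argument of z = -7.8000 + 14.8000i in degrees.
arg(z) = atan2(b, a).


Re = -7.8, Im = 14.8
arg = atan2(14.8, -7.8) = 117.7904 degrees

arg(z) = 117.7904 degrees


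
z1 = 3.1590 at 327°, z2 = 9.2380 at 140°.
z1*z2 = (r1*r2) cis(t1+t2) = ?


r = 3.1590 * 9.2380 = 29.1828
theta = 327° + 140° = 467° = 107° (mod 360)

29.1828 cis(107°)


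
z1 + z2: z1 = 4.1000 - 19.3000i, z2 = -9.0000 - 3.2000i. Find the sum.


Real: 4.1 - 9 = -4.9
Imag: -19.3 - 3.2 = -22.5

-4.9000 - 22.5000i


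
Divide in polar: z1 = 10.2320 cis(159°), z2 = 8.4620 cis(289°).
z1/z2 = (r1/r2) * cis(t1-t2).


r = 10.2320 / 8.4620 = 1.2092
theta = 159° - 289° = -130° = 230° (mod 360)

1.2092 cis(230°)


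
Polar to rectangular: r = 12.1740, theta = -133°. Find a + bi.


a = 12.1740*cos(-133°) = 12.1740*(-0.681998) = -8.3026
b = 12.1740*sin(-133°) = 12.1740*(-0.73135) = -8.9035

-8.3026 - 8.9035i


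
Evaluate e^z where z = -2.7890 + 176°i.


e^-2.7890 = 0.0615
cos(176°) = -0.99756
sin(176°) = 0.0698
Real = 0.0615*(-0.99756) = -0.0613
Imag = 0.0615*0.0698 = 0.0043

-0.0613 + 0.0043i


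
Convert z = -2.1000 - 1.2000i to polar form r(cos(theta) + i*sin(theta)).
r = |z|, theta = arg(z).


r = sqrt(4.41+1.44) = sqrt(5.85) = 2.4187
theta = atan2(-1.2, -2.1) = -150.2551 degrees

r = 2.4187, theta = -150.2551 degrees


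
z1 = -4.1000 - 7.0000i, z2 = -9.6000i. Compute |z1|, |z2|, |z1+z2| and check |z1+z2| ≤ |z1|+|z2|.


|z1| = sqrt((-4.1)^2 + (-7)^2) = sqrt(65.81) = 8.1123
|z2| = sqrt(0^2 + (-9.6)^2) = sqrt(92.16) = 9.6000
z1+z2 = -4.1000 - 16.6000i
|z1+z2| = sqrt(292.37) = 17.0988
|z1|+|z2| = 8.1123 + 9.6000 = 17.7123

|z1+z2| = 17.0988 ≤ |z1|+|z2| = 17.7123 (verified)


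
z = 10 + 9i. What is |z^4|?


|z| = sqrt(100+81) = sqrt(181) = 13.4536
|z^4| = |z|^4 = (sqrt(181))^4 = 181^2 = 32761

|z^4| = 32761


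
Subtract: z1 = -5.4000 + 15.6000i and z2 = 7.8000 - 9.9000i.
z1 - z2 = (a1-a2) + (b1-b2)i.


Real: -5.4 - 7.8 = -13.2
Imag: 15.6 + 9.9 = 25.5

-13.2000 + 25.5000i


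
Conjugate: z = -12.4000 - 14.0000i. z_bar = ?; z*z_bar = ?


z_bar = -12.4000 + 14.0000i
z*z_bar = (-12.4)^2 + (-14)^2 = 153.76 + 196 = 349.76

z_bar = -12.4000 + 14.0000i, z*z_bar = 349.76


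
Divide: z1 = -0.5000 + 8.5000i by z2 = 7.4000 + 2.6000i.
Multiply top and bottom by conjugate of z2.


Conjugate of z2 = 7.4000 - 2.6000i
Numerator: (-0.5000 + 8.5000i)(7.4000 - 2.6000i) = 18.4000 + 64.2000i
Denominator: 7.4^2 + 2.6^2 = 61.52
Result = (18.4000 + 64.2000i)/61.52

0.2991 + 1.0436i


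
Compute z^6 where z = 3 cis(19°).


r^6 = 3^6 = 729
n*theta = 6*19° = 114° = 114° (mod 360)
a = 729*cos(114°) = -296.5110
b = 729*sin(114°) = 665.9746

729 cis(114°) = -296.5110 + 665.9746i


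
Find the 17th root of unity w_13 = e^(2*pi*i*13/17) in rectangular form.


Angle = 360*13/17 = 275.2941°
a = cos(275.2941°) = 0.0923
b = sin(275.2941°) = -0.9957

0.0923 - 0.9957i


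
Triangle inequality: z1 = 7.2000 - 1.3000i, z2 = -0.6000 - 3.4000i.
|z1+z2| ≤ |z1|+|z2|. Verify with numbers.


|z1| = sqrt(7.2^2 + (-1.3)^2) = sqrt(53.53) = 7.3164
|z2| = sqrt((-0.6)^2 + (-3.4)^2) = sqrt(11.92) = 3.4525
z1+z2 = 6.6000 - 4.7000i
|z1+z2| = sqrt(65.65) = 8.1025
|z1|+|z2| = 7.3164 + 3.4525 = 10.7689

|z1+z2| = 8.1025 ≤ |z1|+|z2| = 10.7689 (verified)


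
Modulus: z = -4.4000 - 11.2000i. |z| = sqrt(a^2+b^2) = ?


|z| = sqrt((-4.4)^2 + (-11.2)^2) = sqrt(19.36 + 125.44) = sqrt(144.8) = 12.0333

|z| = 12.0333


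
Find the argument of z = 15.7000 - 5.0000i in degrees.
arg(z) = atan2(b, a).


Re = 15.7, Im = -5
arg = atan2(-5, 15.7) = -17.6652 degrees

arg(z) = -17.6652 degrees
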